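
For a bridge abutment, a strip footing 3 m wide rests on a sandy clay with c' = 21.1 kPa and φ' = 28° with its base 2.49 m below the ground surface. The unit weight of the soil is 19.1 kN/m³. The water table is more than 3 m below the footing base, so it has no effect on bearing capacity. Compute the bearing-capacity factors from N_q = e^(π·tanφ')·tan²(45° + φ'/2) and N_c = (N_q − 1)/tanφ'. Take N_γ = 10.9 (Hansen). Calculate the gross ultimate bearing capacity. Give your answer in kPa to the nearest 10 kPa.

tan28° = 0.5317, so N_q = e^(π×0.5317)·tan²(59°) = 5.314 × 2.77 = 14.72.
N_c = (14.72 − 1)/tan28° = 25.8.
Effective surcharge at the founding depth q = γ·D_f = 19.1 × 2.49 = 47.559 kPa.
q_ult = c·N_c + q·N_q + 0.5·γ·B·N_γ
     = 21.1 × 25.803 + 47.559 × 14.72 + 0.5 × 19.1 × 3 × 10.9
     = 544.45 + 700.06 + 312.29 = 1556.8 kPa.

q_ult ≈ 1560 kPa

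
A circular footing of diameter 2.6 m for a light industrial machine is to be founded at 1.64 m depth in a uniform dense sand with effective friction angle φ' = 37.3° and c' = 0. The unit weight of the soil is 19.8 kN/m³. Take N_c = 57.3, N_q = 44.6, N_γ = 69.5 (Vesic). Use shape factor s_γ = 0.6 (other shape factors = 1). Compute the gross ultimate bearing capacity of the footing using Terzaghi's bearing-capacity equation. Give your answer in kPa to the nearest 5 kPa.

q_ult ≈ 2520 kPa

Effective surcharge at the founding depth q = γ·D_f = 19.8 × 1.64 = 32.472 kPa.
q_ult = q·N_q + 0.5·γ·B·N_γ·s_γ
     = 32.472 × 44.6 + 0.5 × 19.8 × 2.6 × 69.5 × 0.6
     = 1448.3 + 1073.4 = 2521.6 kPa.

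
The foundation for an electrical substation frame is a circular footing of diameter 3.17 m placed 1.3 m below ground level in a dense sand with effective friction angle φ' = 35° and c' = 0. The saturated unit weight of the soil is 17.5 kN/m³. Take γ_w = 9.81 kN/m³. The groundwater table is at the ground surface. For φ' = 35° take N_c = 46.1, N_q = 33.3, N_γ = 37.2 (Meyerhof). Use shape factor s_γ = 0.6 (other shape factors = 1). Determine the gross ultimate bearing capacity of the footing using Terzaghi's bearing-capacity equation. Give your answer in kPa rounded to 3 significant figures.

q_ult ≈ 605 kPa

Water table at ground surface, so effective unit weight γ' = 17.5 − 9.81 = 7.69 kN/m³ is used throughout; overburden q = 7.69 × 1.3 = 9.997 kPa; the same γ' applies in the ½γBN_γ term.
Surcharge term q·N_q = 9.997 × 33.3 = 332.9 kPa; self-weight term 0.5·γ·B·N_γ·s_γ = 0.5 × 7.69 × 3.17 × 37.2 × 0.6 = 272.05 kPa.
q_ult = 332.9 + 272.05 = 604.95 kPa.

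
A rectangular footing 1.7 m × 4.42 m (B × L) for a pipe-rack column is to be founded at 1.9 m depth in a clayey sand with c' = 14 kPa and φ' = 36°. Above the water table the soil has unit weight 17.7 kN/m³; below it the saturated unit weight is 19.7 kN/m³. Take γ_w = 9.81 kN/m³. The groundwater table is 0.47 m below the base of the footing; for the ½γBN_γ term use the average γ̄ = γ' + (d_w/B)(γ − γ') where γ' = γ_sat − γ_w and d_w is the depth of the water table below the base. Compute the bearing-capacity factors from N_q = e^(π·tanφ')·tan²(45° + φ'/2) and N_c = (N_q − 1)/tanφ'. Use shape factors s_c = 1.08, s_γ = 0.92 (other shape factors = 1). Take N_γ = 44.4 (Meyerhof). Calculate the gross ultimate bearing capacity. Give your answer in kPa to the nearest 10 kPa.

tan36° = 0.7265, so N_q = e^(π×0.7265)·tan²(63°) = 9.801 × 3.852 = 37.75.
N_c = (37.75 − 1)/tan36° = 50.59.
Overburden at base level: q = 17.7 × 1.9 = 33.63 kPa.
The water table is 0.47 m below the base (< B = 1.7 m), so the ½γBN_γ term uses γ̄ = γ' + (d_w/B)(γ − γ') = 9.89 + (0.47/1.7)(17.7 − 9.89) = 12.049 kN/m³.
Cohesion term c·N_c·s_c = 14 × 50.585 × 1.08 = 764.85 kPa; surcharge term q·N_q = 33.63 × 37.752 = 1269.6 kPa; self-weight term 0.5·γ·B·N_γ·s_γ = 0.5 × 12.049 × 1.7 × 44.4 × 0.92 = 418.36 kPa.
q_ult = 764.85 + 1269.6 + 418.36 = 2452.8 kPa.

q_ult ≈ 2450 kPa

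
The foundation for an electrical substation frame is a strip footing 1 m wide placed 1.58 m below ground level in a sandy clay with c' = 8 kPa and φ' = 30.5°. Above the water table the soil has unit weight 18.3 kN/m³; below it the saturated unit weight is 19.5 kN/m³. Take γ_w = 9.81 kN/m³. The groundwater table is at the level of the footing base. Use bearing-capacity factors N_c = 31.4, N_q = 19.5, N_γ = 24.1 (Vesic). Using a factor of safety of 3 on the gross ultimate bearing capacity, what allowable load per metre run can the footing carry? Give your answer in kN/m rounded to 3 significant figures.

≈ 311 kN/m

q = γ·D_f = 18.3 × 1.58 = 28.914 kPa.
For the ½γBN_γ term take γ' = 19.5 − 9.81 = 9.69 kN/m³ (soil below base is submerged).
c·N_c = 8 × 31.4 = 251.2 kPa
q·N_q = 28.914 × 19.5 = 563.82 kPa
0.5·γ·B·N_γ = 0.5 × 9.69 × 1 × 24.1 = 116.76 kPa
q_ult = 251.2 + 563.82 + 116.76 = 931.79 kPa.
Gross allowable pressure q_all = 931.79 / 3 = 310.6 kPa.
Allowable wall load = q_all × B = 310.6 × 1 = 310.6 kN per metre run.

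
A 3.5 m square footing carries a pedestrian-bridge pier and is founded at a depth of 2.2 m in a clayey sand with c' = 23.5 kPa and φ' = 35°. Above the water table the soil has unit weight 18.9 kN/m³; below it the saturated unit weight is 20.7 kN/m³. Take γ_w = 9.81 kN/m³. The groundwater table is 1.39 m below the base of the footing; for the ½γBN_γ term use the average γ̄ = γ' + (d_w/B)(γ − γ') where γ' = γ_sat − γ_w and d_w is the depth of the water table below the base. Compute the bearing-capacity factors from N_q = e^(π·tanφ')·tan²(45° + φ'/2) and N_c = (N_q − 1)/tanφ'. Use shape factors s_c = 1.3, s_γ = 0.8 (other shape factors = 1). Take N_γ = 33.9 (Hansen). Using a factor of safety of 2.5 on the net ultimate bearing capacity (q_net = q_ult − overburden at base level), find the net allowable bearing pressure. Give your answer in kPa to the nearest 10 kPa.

q_all(net) ≈ 1370 kPa

N_q = e^(π·tan35°)·tan²(62.5°) = 33.3; N_c = (N_q − 1)/tanφ' = 46.12.
Effective surcharge at the founding depth q = γ·D_f = 18.9 × 2.2 = 41.58 kPa.
With d_w = 1.39 m < B, γ̄ = 10.89 + (1.39/3.5) × (18.9 − 10.89) = 14.071 kN/m³.
q_ult = c·N_c·s_c + q·N_q + 0.5·γ·B·N_γ·s_γ
     = 23.5 × 46.124 × 1.3 + 41.58 × 33.296 + 0.5 × 14.071 × 3.5 × 33.9 × 0.8
     = 1409.1 + 1384.5 + 667.82 = 3461.3 kPa.
q_net = 3461.3 − 41.58 = 3419.8 kPa.
q_all(net) = 3419.8 / 2.5 = 1367.9 kPa.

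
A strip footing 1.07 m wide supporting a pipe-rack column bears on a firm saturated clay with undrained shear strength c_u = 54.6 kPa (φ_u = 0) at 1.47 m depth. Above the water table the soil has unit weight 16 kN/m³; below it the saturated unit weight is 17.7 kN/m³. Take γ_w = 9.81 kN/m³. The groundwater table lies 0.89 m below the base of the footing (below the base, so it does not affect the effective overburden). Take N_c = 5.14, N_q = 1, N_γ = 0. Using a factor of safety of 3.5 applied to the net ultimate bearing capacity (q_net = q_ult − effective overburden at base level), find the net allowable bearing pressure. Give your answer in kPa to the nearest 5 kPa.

q = γ·D_f = 16 × 1.47 = 23.52 kPa.
c·N_c = 54.6 × 5.14 = 280.64 kPa
q·N_q = 23.52 × 1 = 23.52 kPa
q_ult = 280.64 + 23.52 = 304.16 kPa.
Net ultimate: q_net = 304.16 − 23.52 = 280.64 kPa.
q_all(net) = 280.64 / 3.5 = 80.184 kPa.

q_all(net) ≈ 80 kPa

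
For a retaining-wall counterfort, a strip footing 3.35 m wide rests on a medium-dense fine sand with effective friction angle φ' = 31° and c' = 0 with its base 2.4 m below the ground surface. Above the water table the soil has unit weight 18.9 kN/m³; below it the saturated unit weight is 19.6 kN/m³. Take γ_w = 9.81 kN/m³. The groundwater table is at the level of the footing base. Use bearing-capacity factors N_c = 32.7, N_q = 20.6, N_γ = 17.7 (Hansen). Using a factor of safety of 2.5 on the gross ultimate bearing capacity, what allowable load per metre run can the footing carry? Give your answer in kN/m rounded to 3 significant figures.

≈ 1640 kN/m

Effective surcharge at the founding depth q = γ·D_f = 18.9 × 2.4 = 45.36 kPa.
The water table coincides with the base, so in the self-weight term γ → γ' = 9.79 kN/m³.
q_ult = q·N_q + 0.5·γ·B·N_γ
     = 45.36 × 20.6 + 0.5 × 9.79 × 3.35 × 17.7
     = 934.42 + 290.25 = 1224.7 kPa.
Gross allowable pressure q_all = 1224.7 / 2.5 = 489.87 kPa.
Allowable wall load = q_all × B = 489.87 × 3.35 = 1641.1 kN per metre run.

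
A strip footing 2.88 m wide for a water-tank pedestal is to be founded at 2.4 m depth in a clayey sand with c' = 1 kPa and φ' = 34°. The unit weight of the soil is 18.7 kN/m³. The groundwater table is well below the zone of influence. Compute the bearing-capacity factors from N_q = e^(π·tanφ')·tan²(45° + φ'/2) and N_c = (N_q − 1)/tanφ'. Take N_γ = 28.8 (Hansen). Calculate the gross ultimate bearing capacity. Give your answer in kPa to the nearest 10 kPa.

q_ult ≈ 2140 kPa

tan34° = 0.6745, so N_q = e^(π×0.6745)·tan²(62°) = 8.323 × 3.537 = 29.44.
N_c = (29.44 − 1)/tan34° = 42.16.
Overburden at base level: q = 18.7 × 2.4 = 44.88 kPa.
Cohesion term c·N_c = 1 × 42.164 = 42.164 kPa; surcharge term q·N_q = 44.88 × 29.44 = 1321.3 kPa; self-weight term 0.5·γ·B·N_γ = 0.5 × 18.7 × 2.88 × 28.8 = 775.53 kPa.
q_ult = 42.164 + 1321.3 + 775.53 = 2138.9 kPa.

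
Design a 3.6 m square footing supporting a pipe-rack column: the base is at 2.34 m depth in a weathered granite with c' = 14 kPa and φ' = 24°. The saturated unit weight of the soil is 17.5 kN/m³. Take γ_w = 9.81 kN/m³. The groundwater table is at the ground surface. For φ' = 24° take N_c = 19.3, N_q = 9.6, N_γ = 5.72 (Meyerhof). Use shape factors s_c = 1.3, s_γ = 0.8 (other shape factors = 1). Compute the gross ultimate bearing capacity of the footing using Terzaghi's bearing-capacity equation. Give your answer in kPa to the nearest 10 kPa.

q_ult ≈ 590 kPa

Water table at ground surface, so effective unit weight γ' = 17.5 − 9.81 = 7.69 kN/m³ is used throughout; overburden q = 7.69 × 2.34 = 17.995 kPa; the same γ' applies in the ½γBN_γ term.
Cohesion term c·N_c·s_c = 14 × 19.3 × 1.3 = 351.26 kPa; surcharge term q·N_q = 17.995 × 9.6 = 172.75 kPa; self-weight term 0.5·γ·B·N_γ·s_γ = 0.5 × 7.69 × 3.6 × 5.72 × 0.8 = 63.341 kPa.
q_ult = 351.26 + 172.75 + 63.341 = 587.35 kPa.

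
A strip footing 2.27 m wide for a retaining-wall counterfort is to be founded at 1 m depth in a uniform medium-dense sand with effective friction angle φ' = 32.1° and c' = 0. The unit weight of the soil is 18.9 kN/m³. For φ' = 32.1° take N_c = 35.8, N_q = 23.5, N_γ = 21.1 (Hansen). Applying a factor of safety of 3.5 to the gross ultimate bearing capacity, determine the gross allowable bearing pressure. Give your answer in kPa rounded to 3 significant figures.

Overburden at base level: q = 18.9 × 1 = 18.9 kPa.
Surcharge term q·N_q = 18.9 × 23.5 = 444.15 kPa; self-weight term 0.5·γ·B·N_γ = 0.5 × 18.9 × 2.27 × 21.1 = 452.63 kPa.
q_ult = 444.15 + 452.63 = 896.78 kPa.
q_all = q_ult / FS = 896.78 / 3.5 = 256.22 kPa.

q_all ≈ 256 kPa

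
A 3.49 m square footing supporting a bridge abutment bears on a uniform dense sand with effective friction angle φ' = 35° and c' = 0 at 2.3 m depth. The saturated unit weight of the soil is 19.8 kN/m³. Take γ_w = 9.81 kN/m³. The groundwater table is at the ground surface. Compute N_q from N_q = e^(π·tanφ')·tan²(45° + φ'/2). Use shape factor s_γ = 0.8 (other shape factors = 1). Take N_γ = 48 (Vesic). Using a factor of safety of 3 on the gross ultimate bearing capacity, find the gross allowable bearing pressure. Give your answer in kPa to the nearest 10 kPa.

N_q = e^(π·tan35°)·tan²(62.5°) = 33.3.
γ' = 19.8 − 9.81 = 9.99 kN/m³ (submerged throughout). q = 9.99 × 2.3 = 22.977 kPa; the same γ' applies in the ½γBN_γ term.
q·N_q = 22.977 × 33.296 = 765.04 kPa
0.5·γ·B·N_γ·s_γ = 0.5 × 9.99 × 3.49 × 48 × 0.8 = 669.41 kPa
q_ult = 765.04 + 669.41 = 1434.5 kPa.
q_all = 1434.5 / 3 = 478.15 kPa.

q_all ≈ 480 kPa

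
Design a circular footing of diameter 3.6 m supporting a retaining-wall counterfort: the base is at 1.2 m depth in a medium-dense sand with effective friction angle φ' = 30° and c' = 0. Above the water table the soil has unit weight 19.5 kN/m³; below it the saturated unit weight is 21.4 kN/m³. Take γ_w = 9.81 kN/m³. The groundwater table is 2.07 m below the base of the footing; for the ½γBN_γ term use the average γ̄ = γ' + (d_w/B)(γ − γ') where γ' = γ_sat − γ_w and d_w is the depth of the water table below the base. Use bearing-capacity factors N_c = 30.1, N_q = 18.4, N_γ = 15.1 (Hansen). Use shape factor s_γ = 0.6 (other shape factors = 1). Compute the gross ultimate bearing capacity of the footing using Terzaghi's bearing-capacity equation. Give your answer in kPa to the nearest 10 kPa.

Overburden at base level: q = 19.5 × 1.2 = 23.4 kPa.
The water table is 2.07 m below the base (< B = 3.6 m), so the ½γBN_γ term uses γ̄ = γ' + (d_w/B)(γ − γ') = 11.59 + (2.07/3.6)(19.5 − 11.59) = 16.138 kN/m³.
Surcharge term q·N_q = 23.4 × 18.4 = 430.56 kPa; self-weight term 0.5·γ·B·N_γ·s_γ = 0.5 × 16.138 × 3.6 × 15.1 × 0.6 = 263.18 kPa.
q_ult = 430.56 + 263.18 = 693.74 kPa.

q_ult ≈ 690 kPa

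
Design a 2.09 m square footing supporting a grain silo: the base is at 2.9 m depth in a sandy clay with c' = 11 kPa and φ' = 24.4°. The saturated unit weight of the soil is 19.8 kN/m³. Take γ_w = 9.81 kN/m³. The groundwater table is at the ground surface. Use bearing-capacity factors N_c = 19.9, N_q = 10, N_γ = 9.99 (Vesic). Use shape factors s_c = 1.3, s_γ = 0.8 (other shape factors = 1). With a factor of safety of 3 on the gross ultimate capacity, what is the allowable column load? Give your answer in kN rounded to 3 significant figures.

γ' = 19.8 − 9.81 = 9.99 kN/m³ (submerged throughout). q = 9.99 × 2.9 = 28.971 kPa; the same γ' applies in the ½γBN_γ term.
c·N_c·s_c = 11 × 19.9 × 1.3 = 284.57 kPa
q·N_q = 28.971 × 10 = 289.71 kPa
0.5·γ·B·N_γ·s_γ = 0.5 × 9.99 × 2.09 × 9.99 × 0.8 = 83.433 kPa
q_ult = 284.57 + 289.71 + 83.433 = 657.71 kPa.
Gross allowable pressure q_all = 657.71 / 3 = 219.24 kPa.
Footing area = 4.3681 m², so allowable column load = 219.24 × 4.3681 = 957.65 kN.

P_all ≈ 958 kN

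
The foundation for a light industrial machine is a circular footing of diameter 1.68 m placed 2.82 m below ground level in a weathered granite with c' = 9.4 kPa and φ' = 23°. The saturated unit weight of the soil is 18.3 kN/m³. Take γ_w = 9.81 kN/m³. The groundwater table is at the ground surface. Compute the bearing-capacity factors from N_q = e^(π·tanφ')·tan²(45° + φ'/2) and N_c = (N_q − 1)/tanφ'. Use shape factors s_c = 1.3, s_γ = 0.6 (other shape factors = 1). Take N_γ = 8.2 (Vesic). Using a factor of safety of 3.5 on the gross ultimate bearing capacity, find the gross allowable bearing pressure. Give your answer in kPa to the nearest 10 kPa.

q_all ≈ 130 kPa

N_q = e^(π·tan23°)·tan²(56.5°) = 8.66; N_c = (N_q − 1)/tanφ' = 18.05.
γ' = 18.3 − 9.81 = 8.49 kN/m³ (submerged throughout). q = 8.49 × 2.82 = 23.942 kPa; the same γ' applies in the ½γBN_γ term.
c·N_c·s_c = 9.4 × 18.049 × 1.3 = 220.55 kPa
q·N_q = 23.942 × 8.6612 = 207.36 kPa
0.5·γ·B·N_γ·s_γ = 0.5 × 8.49 × 1.68 × 8.2 × 0.6 = 35.087 kPa
q_ult = 220.55 + 207.36 + 35.087 = 463.01 kPa.
q_all = 463.01 / 3.5 = 132.29 kPa.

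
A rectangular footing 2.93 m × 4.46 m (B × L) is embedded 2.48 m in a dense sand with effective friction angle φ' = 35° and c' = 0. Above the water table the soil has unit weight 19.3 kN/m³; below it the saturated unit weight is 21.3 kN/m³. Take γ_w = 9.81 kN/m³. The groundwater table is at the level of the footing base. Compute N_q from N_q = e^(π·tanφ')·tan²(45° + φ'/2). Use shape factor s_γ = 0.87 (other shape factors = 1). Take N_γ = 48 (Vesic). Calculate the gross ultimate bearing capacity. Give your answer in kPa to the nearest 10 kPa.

tan35° = 0.7002, so N_q = e^(π×0.7002)·tan²(62.5°) = 9.023 × 3.69 = 33.3.
Overburden at base level: q = 19.3 × 2.48 = 47.864 kPa.
Below the base the soil is submerged, so the ½γBN_γ term uses γ' = 21.3 − 9.81 = 11.49 kN/m³.
Surcharge term q·N_q = 47.864 × 33.296 = 1593.7 kPa; self-weight term 0.5·γ·B·N_γ·s_γ = 0.5 × 11.49 × 2.93 × 48 × 0.87 = 702.94 kPa.
q_ult = 1593.7 + 702.94 = 2296.6 kPa.

q_ult ≈ 2300 kPa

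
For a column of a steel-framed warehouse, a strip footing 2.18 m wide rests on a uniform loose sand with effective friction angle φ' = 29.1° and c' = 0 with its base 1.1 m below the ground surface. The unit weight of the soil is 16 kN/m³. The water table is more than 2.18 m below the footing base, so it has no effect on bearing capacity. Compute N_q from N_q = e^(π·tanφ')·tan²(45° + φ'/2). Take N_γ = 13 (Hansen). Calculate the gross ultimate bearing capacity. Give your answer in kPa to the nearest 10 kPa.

tan29.1° = 0.5566, so N_q = e^(π×0.5566)·tan²(59.55°) = 5.746 × 2.894 = 16.63.
Effective surcharge at the founding depth q = γ·D_f = 16 × 1.1 = 17.6 kPa.
q_ult = q·N_q + 0.5·γ·B·N_γ
     = 17.6 × 16.628 + 0.5 × 16 × 2.18 × 13
     = 292.65 + 226.72 = 519.37 kPa.

q_ult ≈ 520 kPa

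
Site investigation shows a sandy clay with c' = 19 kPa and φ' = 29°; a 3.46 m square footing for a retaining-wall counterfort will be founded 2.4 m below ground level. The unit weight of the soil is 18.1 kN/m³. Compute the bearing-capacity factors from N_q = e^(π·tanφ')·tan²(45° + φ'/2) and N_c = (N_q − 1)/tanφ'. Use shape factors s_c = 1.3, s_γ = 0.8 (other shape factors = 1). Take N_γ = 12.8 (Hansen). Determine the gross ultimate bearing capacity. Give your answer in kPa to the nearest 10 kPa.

q_ult ≈ 1720 kPa

tan29° = 0.5543, so N_q = e^(π×0.5543)·tan²(59.5°) = 5.705 × 2.882 = 16.44.
N_c = (16.44 − 1)/tan29° = 27.86.
Overburden at base level: q = 18.1 × 2.4 = 43.44 kPa.
Cohesion term c·N_c·s_c = 19 × 27.86 × 1.3 = 688.15 kPa; surcharge term q·N_q = 43.44 × 16.443 = 714.3 kPa; self-weight term 0.5·γ·B·N_γ·s_γ = 0.5 × 18.1 × 3.46 × 12.8 × 0.8 = 320.65 kPa.
q_ult = 688.15 + 714.3 + 320.65 = 1723.1 kPa.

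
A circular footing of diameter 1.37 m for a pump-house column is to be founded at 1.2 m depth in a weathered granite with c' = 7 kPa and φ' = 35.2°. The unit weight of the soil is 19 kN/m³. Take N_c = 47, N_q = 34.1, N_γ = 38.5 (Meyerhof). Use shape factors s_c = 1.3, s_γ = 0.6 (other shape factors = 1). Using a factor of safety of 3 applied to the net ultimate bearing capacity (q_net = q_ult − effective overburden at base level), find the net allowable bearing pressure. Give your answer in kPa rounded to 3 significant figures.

Effective surcharge at the founding depth q = γ·D_f = 19 × 1.2 = 22.8 kPa.
q_ult = c·N_c·s_c + q·N_q + 0.5·γ·B·N_γ·s_γ
     = 7 × 47 × 1.3 + 22.8 × 34.1 + 0.5 × 19 × 1.37 × 38.5 × 0.6
     = 427.7 + 777.48 + 300.65 = 1505.8 kPa.
Net ultimate: q_net = 1505.8 − 22.8 = 1483 kPa.
q_all(net) = 1483 / 3 = 494.34 kPa.

q_all(net) ≈ 494 kPa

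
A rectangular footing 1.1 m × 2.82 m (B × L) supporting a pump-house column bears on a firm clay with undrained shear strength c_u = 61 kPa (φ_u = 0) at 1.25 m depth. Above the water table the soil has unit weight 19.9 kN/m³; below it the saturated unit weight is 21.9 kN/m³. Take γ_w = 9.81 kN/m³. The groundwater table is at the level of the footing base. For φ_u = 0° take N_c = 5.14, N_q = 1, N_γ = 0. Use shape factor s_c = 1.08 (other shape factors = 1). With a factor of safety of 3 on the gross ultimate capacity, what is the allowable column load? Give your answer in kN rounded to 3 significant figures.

q = γ·D_f = 19.9 × 1.25 = 24.875 kPa.
c·N_c·s_c = 61 × 5.14 × 1.08 = 338.62 kPa
q·N_q = 24.875 × 1 = 24.875 kPa
q_ult = 338.62 + 24.875 = 363.5 kPa.
Gross allowable pressure q_all = 363.5 / 3 = 121.17 kPa.
Footing area = 3.102 m², so allowable column load = 121.17 × 3.102 = 375.86 kN.

P_all ≈ 376 kN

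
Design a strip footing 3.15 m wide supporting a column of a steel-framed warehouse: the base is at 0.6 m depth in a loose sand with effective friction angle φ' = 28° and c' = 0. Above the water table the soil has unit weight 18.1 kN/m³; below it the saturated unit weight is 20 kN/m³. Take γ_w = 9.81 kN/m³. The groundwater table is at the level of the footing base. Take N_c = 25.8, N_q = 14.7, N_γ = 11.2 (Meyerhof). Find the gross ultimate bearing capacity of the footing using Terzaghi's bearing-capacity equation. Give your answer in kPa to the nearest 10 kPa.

q_ult ≈ 340 kPa

Overburden at base level: q = 18.1 × 0.6 = 10.86 kPa.
Below the base the soil is submerged, so the ½γBN_γ term uses γ' = 20 − 9.81 = 10.19 kN/m³.
Surcharge term q·N_q = 10.86 × 14.7 = 159.64 kPa; self-weight term 0.5·γ·B·N_γ = 0.5 × 10.19 × 3.15 × 11.2 = 179.75 kPa.
q_ult = 159.64 + 179.75 = 339.39 kPa.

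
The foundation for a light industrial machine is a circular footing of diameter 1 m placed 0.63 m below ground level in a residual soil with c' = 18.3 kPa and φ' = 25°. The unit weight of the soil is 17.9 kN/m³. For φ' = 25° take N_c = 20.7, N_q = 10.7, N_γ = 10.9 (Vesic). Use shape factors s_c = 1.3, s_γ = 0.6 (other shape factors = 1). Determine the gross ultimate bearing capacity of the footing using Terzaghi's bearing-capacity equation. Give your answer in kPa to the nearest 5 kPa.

Effective surcharge at the founding depth q = γ·D_f = 17.9 × 0.63 = 11.277 kPa.
q_ult = c·N_c·s_c + q·N_q + 0.5·γ·B·N_γ·s_γ
     = 18.3 × 20.7 × 1.3 + 11.277 × 10.7 + 0.5 × 17.9 × 1 × 10.9 × 0.6
     = 492.45 + 120.66 + 58.533 = 671.65 kPa.

q_ult ≈ 670 kPa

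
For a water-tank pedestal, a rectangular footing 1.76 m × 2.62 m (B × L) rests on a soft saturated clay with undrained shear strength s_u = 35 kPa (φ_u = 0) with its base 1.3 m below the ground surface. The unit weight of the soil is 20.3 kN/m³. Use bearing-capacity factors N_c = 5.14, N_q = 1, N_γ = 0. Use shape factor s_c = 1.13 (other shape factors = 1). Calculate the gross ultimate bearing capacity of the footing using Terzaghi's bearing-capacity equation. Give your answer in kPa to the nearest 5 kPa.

q_ult ≈ 230 kPa

q = γ·D_f = 20.3 × 1.3 = 26.39 kPa.
c·N_c·s_c = 35 × 5.14 × 1.13 = 203.29 kPa
q·N_q = 26.39 × 1 = 26.39 kPa
q_ult = 203.29 + 26.39 = 229.68 kPa.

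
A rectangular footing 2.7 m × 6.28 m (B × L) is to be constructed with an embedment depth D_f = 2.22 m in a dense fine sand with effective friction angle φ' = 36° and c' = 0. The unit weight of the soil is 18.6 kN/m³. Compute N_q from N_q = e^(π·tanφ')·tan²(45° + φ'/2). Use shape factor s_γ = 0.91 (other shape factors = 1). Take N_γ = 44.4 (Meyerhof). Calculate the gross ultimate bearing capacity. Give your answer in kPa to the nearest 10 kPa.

tan36° = 0.7265, so N_q = e^(π×0.7265)·tan²(63°) = 9.801 × 3.852 = 37.75.
Overburden at base level: q = 18.6 × 2.22 = 41.292 kPa.
Surcharge term q·N_q = 41.292 × 37.752 = 1558.9 kPa; self-weight term 0.5·γ·B·N_γ·s_γ = 0.5 × 18.6 × 2.7 × 44.4 × 0.91 = 1014.5 kPa.
q_ult = 1558.9 + 1014.5 = 2573.4 kPa.

q_ult ≈ 2570 kPa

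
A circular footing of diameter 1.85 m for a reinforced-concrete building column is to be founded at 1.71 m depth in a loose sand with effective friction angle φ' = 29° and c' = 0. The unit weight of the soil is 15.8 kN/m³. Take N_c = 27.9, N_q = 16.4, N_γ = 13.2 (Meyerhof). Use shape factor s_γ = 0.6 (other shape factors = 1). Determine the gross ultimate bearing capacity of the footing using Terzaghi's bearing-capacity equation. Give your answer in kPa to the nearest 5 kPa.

q_ult ≈ 560 kPa

Effective surcharge at the founding depth q = γ·D_f = 15.8 × 1.71 = 27.018 kPa.
q_ult = q·N_q + 0.5·γ·B·N_γ·s_γ
     = 27.018 × 16.4 + 0.5 × 15.8 × 1.85 × 13.2 × 0.6
     = 443.1 + 115.75 = 558.85 kPa.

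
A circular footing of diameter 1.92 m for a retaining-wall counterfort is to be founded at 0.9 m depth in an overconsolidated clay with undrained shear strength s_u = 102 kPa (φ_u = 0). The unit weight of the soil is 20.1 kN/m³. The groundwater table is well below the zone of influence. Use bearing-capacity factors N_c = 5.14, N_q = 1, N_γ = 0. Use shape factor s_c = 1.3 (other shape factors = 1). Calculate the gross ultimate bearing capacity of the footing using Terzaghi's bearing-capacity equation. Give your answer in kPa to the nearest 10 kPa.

q_ult ≈ 700 kPa

Effective surcharge at the founding depth q = γ·D_f = 20.1 × 0.9 = 18.09 kPa.
q_ult = c·N_c·s_c + q·N_q
     = 102 × 5.14 × 1.3 + 18.09 × 1
     = 681.56 + 18.09 = 699.65 kPa.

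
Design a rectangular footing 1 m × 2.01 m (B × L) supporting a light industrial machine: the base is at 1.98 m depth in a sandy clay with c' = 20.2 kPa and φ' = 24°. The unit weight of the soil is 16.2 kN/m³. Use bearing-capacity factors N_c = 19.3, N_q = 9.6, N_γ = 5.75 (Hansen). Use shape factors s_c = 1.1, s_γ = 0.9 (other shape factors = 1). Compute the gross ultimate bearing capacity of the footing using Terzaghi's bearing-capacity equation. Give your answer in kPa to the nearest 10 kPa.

q_ult ≈ 780 kPa

Overburden at base level: q = 16.2 × 1.98 = 32.076 kPa.
Cohesion term c·N_c·s_c = 20.2 × 19.3 × 1.1 = 428.85 kPa; surcharge term q·N_q = 32.076 × 9.6 = 307.93 kPa; self-weight term 0.5·γ·B·N_γ·s_γ = 0.5 × 16.2 × 1 × 5.75 × 0.9 = 41.917 kPa.
q_ult = 428.85 + 307.93 + 41.917 = 778.69 kPa.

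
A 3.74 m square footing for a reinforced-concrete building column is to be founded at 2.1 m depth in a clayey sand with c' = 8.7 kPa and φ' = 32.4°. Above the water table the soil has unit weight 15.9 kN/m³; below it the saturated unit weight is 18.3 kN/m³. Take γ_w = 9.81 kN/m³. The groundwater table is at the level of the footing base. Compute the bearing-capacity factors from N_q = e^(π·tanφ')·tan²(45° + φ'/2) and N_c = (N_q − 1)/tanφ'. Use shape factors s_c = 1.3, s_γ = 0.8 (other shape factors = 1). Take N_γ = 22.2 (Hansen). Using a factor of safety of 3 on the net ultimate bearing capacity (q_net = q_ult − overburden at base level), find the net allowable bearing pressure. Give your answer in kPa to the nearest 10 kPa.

q_all(net) ≈ 490 kPa

N_q = e^(π·tan32.4°)·tan²(61.2°) = 24.3; N_c = (N_q − 1)/tanφ' = 36.71.
q = γ·D_f = 15.9 × 2.1 = 33.39 kPa.
For the ½γBN_γ term take γ' = 18.3 − 9.81 = 8.49 kN/m³ (soil below base is submerged).
c·N_c·s_c = 8.7 × 36.707 × 1.3 = 415.16 kPa
q·N_q = 33.39 × 24.295 = 811.22 kPa
0.5·γ·B·N_γ·s_γ = 0.5 × 8.49 × 3.74 × 22.2 × 0.8 = 281.96 kPa
q_ult = 415.16 + 811.22 + 281.96 = 1508.3 kPa.
q_net = 1508.3 − 33.39 = 1475 kPa.
q_all(net) = 1475 / 3 = 491.65 kPa.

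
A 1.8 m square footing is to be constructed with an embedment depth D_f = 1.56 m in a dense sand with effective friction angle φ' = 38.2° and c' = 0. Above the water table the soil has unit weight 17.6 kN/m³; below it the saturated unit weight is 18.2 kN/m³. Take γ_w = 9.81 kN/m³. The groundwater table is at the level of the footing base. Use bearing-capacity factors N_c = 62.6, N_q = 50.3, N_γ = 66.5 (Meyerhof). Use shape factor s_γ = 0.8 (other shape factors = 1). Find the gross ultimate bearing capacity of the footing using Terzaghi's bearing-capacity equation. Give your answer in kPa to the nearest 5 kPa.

q_ult ≈ 1785 kPa

Overburden at base level: q = 17.6 × 1.56 = 27.456 kPa.
Below the base the soil is submerged, so the ½γBN_γ term uses γ' = 18.2 − 9.81 = 8.39 kN/m³.
Surcharge term q·N_q = 27.456 × 50.3 = 1381 kPa; self-weight term 0.5·γ·B·N_γ·s_γ = 0.5 × 8.39 × 1.8 × 66.5 × 0.8 = 401.71 kPa.
q_ult = 1381 + 401.71 = 1782.8 kPa.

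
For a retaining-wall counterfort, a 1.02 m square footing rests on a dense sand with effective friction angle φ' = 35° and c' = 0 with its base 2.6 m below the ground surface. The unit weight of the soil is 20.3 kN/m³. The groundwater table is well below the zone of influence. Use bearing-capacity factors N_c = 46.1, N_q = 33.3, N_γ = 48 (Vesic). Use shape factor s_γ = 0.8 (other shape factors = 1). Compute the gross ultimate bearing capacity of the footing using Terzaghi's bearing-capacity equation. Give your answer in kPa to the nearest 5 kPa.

q = γ·D_f = 20.3 × 2.6 = 52.78 kPa.
q·N_q = 52.78 × 33.3 = 1757.6 kPa
0.5·γ·B·N_γ·s_γ = 0.5 × 20.3 × 1.02 × 48 × 0.8 = 397.56 kPa
q_ult = 1757.6 + 397.56 = 2155.1 kPa.

q_ult ≈ 2155 kPa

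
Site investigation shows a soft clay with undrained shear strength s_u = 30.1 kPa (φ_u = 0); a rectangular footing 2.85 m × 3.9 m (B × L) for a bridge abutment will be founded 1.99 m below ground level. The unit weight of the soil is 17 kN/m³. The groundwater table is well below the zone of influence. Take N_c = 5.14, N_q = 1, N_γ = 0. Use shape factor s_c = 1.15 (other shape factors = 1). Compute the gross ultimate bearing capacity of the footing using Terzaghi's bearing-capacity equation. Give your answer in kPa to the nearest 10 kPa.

q = γ·D_f = 17 × 1.99 = 33.83 kPa.
c·N_c·s_c = 30.1 × 5.14 × 1.15 = 177.92 kPa
q·N_q = 33.83 × 1 = 33.83 kPa
q_ult = 177.92 + 33.83 = 211.75 kPa.

q_ult ≈ 210 kPa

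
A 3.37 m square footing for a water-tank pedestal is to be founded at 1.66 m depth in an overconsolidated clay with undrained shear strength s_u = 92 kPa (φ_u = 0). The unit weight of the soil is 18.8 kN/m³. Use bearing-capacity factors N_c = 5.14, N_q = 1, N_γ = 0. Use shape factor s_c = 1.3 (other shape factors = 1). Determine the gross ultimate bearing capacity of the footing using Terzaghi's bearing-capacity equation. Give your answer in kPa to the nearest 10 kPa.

q = γ·D_f = 18.8 × 1.66 = 31.208 kPa.
c·N_c·s_c = 92 × 5.14 × 1.3 = 614.74 kPa
q·N_q = 31.208 × 1 = 31.208 kPa
q_ult = 614.74 + 31.208 = 645.95 kPa.

q_ult ≈ 650 kPa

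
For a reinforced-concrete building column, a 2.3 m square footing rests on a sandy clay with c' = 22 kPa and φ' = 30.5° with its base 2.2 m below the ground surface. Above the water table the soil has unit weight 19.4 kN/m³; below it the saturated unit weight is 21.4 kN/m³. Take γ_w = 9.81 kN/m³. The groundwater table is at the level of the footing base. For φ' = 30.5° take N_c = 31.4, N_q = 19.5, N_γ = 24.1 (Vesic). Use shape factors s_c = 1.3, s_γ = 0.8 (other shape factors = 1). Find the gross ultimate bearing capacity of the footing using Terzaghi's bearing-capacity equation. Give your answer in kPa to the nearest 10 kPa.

Effective surcharge at the founding depth q = γ·D_f = 19.4 × 2.2 = 42.68 kPa.
The water table coincides with the base, so in the self-weight term γ → γ' = 11.59 kN/m³.
q_ult = c·N_c·s_c + q·N_q + 0.5·γ·B·N_γ·s_γ
     = 22 × 31.4 × 1.3 + 42.68 × 19.5 + 0.5 × 11.59 × 2.3 × 24.1 × 0.8
     = 898.04 + 832.26 + 256.97 = 1987.3 kPa.

q_ult ≈ 1990 kPa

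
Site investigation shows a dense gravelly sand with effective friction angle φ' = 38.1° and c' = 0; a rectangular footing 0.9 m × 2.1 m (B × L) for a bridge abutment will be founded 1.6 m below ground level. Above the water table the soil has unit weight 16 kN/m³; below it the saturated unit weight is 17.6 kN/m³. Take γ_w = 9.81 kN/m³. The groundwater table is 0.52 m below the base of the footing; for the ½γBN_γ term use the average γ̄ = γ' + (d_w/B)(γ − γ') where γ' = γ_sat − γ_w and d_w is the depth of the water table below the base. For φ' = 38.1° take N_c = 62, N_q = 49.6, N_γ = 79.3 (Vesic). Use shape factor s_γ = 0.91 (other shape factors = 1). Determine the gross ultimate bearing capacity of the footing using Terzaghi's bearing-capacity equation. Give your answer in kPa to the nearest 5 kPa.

q_ult ≈ 1675 kPa

q = γ·D_f = 16 × 1.6 = 25.6 kPa.
γ' = 7.79 kN/m³; averaging over the depth B below the base, γ̄ = γ' + (d_w/B)(γ − γ') = 12.534 kN/m³.
q·N_q = 25.6 × 49.6 = 1269.8 kPa
0.5·γ·B·N_γ·s_γ = 0.5 × 12.534 × 0.9 × 79.3 × 0.91 = 407.01 kPa
q_ult = 1269.8 + 407.01 = 1676.8 kPa.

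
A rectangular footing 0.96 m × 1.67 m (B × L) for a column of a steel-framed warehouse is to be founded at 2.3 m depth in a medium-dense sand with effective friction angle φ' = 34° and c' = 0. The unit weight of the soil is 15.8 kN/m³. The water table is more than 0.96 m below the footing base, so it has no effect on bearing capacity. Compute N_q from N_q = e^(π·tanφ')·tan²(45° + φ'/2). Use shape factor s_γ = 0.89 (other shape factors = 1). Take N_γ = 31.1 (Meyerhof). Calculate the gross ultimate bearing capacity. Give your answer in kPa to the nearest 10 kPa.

q_ult ≈ 1280 kPa

tan34° = 0.6745, so N_q = e^(π×0.6745)·tan²(62°) = 8.323 × 3.537 = 29.44.
Overburden at base level: q = 15.8 × 2.3 = 36.34 kPa.
Surcharge term q·N_q = 36.34 × 29.44 = 1069.8 kPa; self-weight term 0.5·γ·B·N_γ·s_γ = 0.5 × 15.8 × 0.96 × 31.1 × 0.89 = 209.92 kPa.
q_ult = 1069.8 + 209.92 = 1279.8 kPa.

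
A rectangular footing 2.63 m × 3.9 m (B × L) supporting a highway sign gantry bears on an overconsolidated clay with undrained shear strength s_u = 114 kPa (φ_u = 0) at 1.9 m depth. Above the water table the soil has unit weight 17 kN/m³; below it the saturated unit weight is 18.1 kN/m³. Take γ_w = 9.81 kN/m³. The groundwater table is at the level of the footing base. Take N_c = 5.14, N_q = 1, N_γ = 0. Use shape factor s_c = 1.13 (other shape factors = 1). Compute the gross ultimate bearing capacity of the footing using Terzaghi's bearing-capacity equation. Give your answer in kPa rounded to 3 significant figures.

q_ult ≈ 694 kPa

Effective surcharge at the founding depth q = γ·D_f = 17 × 1.9 = 32.3 kPa.
q_ult = c·N_c·s_c + q·N_q
     = 114 × 5.14 × 1.13 + 32.3 × 1
     = 662.13 + 32.3 = 694.43 kPa.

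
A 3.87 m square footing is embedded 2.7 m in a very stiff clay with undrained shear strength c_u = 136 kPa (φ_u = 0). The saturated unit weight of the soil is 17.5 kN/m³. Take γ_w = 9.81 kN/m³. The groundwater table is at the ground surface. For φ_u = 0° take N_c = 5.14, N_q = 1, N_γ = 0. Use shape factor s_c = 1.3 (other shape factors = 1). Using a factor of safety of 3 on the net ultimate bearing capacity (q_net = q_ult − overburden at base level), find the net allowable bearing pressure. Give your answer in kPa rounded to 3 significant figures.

Water table at ground surface, so effective unit weight γ' = 17.5 − 9.81 = 7.69 kN/m³ is used throughout; overburden q = 7.69 × 2.7 = 20.763 kPa.
Cohesion term c·N_c·s_c = 136 × 5.14 × 1.3 = 908.75 kPa; surcharge term q·N_q = 20.763 × 1 = 20.763 kPa.
q_ult = 908.75 + 20.763 = 929.51 kPa.
q_net = 929.51 − 20.763 = 908.75 kPa.
q_all(net) = 908.75 / 3 = 302.92 kPa.

q_all(net) ≈ 303 kPa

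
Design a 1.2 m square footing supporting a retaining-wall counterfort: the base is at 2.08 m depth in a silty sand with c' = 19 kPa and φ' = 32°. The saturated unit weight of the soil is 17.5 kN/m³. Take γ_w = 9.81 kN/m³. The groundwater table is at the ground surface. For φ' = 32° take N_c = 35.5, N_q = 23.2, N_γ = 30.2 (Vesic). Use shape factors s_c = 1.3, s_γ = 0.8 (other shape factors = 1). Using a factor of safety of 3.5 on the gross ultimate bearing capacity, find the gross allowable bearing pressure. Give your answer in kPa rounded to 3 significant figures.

q_all ≈ 388 kPa

Water table at ground surface, so effective unit weight γ' = 17.5 − 9.81 = 7.69 kN/m³ is used throughout; overburden q = 7.69 × 2.08 = 15.995 kPa; the same γ' applies in the ½γBN_γ term.
Cohesion term c·N_c·s_c = 19 × 35.5 × 1.3 = 876.85 kPa; surcharge term q·N_q = 15.995 × 23.2 = 371.09 kPa; self-weight term 0.5·γ·B·N_γ·s_γ = 0.5 × 7.69 × 1.2 × 30.2 × 0.8 = 111.47 kPa.
q_ult = 876.85 + 371.09 + 111.47 = 1359.4 kPa.
q_all = 1359.4 / 3.5 = 388.4 kPa.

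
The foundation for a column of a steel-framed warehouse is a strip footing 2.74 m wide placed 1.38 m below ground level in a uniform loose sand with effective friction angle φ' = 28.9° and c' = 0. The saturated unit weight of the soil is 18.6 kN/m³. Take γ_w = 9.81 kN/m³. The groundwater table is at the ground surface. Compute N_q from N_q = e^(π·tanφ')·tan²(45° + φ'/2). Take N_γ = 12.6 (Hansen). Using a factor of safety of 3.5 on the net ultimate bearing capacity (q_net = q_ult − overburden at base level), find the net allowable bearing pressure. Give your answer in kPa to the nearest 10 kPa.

q_all(net) ≈ 100 kPa

N_q = e^(π·tan28.9°)·tan²(59.45°) = 16.26.
Water table at ground surface, so effective unit weight γ' = 18.6 − 9.81 = 8.79 kN/m³ is used throughout; overburden q = 8.79 × 1.38 = 12.13 kPa; the same γ' applies in the ½γBN_γ term.
Surcharge term q·N_q = 12.13 × 16.261 = 197.25 kPa; self-weight term 0.5·γ·B·N_γ = 0.5 × 8.79 × 2.74 × 12.6 = 151.73 kPa.
q_ult = 197.25 + 151.73 = 348.98 kPa.
q_net = 348.98 − 12.13 = 336.85 kPa.
q_all(net) = 336.85 / 3.5 = 96.243 kPa.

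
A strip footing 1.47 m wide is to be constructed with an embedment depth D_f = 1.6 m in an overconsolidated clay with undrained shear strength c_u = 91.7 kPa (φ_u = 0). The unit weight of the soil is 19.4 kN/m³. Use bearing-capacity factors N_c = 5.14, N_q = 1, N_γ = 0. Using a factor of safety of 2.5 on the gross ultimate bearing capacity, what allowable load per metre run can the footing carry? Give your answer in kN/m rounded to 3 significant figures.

≈ 295 kN/m

Effective surcharge at the founding depth q = γ·D_f = 19.4 × 1.6 = 31.04 kPa.
q_ult = c·N_c + q·N_q
     = 91.7 × 5.14 + 31.04 × 1
     = 471.34 + 31.04 = 502.38 kPa.
Gross allowable pressure q_all = 502.38 / 2.5 = 200.95 kPa.
Allowable wall load = q_all × B = 200.95 × 1.47 = 295.4 kN per metre run.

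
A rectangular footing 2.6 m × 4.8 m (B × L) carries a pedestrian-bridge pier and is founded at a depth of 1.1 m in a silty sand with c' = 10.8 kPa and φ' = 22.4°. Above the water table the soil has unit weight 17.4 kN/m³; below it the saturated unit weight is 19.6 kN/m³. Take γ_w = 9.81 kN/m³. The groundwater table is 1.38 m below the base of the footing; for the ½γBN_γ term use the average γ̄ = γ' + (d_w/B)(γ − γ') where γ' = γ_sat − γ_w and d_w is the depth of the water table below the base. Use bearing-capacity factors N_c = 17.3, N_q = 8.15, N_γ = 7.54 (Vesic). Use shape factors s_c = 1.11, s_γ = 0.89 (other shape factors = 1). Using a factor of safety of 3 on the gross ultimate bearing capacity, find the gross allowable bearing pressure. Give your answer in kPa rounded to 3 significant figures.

q = γ·D_f = 17.4 × 1.1 = 19.14 kPa.
γ' = 9.79 kN/m³; averaging over the depth B below the base, γ̄ = γ' + (d_w/B)(γ − γ') = 13.829 kN/m³.
c·N_c·s_c = 10.8 × 17.3 × 1.11 = 207.39 kPa
q·N_q = 19.14 × 8.15 = 155.99 kPa
0.5·γ·B·N_γ·s_γ = 0.5 × 13.829 × 2.6 × 7.54 × 0.89 = 120.64 kPa
q_ult = 207.39 + 155.99 + 120.64 = 484.03 kPa.
q_all = 484.03 / 3 = 161.34 kPa.

q_all ≈ 161 kPa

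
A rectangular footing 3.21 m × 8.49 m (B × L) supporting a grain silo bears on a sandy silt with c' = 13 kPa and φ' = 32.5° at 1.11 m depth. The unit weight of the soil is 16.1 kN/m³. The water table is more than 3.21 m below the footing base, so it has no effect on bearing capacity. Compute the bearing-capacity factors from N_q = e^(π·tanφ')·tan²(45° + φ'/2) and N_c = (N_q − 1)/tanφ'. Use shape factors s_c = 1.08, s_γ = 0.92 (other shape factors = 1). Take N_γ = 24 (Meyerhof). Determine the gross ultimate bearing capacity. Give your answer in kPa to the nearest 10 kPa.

tan32.5° = 0.6371, so N_q = e^(π×0.6371)·tan²(61.25°) = 7.4 × 3.322 = 24.58.
N_c = (24.58 − 1)/tan32.5° = 37.02.
q = γ·D_f = 16.1 × 1.11 = 17.871 kPa.
c·N_c·s_c = 13 × 37.02 × 1.08 = 519.77 kPa
q·N_q = 17.871 × 24.585 = 439.35 kPa
0.5·γ·B·N_γ·s_γ = 0.5 × 16.1 × 3.21 × 24 × 0.92 = 570.56 kPa
q_ult = 519.77 + 439.35 + 570.56 = 1529.7 kPa.

q_ult ≈ 1530 kPa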